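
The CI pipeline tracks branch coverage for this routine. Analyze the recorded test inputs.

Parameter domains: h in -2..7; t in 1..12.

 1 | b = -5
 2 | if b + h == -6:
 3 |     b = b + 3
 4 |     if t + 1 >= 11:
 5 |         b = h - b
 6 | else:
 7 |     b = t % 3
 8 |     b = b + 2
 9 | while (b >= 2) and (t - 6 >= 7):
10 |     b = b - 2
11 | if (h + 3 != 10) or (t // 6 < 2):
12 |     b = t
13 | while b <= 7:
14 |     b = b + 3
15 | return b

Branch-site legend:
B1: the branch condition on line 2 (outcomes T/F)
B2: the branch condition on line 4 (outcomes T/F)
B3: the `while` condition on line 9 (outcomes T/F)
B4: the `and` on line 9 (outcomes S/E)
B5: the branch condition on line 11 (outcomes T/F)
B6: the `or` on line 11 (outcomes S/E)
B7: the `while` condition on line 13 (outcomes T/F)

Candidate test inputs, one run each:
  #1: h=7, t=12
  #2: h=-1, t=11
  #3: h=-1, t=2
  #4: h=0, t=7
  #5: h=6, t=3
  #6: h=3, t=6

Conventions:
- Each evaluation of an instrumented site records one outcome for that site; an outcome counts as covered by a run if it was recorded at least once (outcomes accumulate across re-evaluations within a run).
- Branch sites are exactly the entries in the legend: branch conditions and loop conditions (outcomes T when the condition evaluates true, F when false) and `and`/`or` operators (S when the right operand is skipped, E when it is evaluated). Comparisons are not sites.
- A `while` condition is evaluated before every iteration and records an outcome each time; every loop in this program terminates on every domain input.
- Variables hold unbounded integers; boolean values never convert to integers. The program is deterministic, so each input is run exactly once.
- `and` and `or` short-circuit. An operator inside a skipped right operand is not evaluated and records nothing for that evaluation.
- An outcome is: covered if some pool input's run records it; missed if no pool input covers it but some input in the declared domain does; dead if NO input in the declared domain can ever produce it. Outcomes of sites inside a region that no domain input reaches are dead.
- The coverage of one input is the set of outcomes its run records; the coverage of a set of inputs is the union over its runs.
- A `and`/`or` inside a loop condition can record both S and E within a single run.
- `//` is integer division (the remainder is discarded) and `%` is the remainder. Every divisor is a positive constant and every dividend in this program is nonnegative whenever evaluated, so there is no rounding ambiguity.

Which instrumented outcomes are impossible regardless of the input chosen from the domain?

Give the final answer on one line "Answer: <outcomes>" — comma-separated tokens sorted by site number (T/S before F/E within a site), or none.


checking every outcome against all 120 domain inputs:
  B3=T: never recorded by any domain input -> dead
  reachable outcomes have witnesses, e.g. B1=T (e.g. h=-1, t=1), B1=F (e.g. h=-2, t=1), B2=T (e.g. h=-1, t=10), B2=F (e.g. h=-1, t=1)
Answer: B3=T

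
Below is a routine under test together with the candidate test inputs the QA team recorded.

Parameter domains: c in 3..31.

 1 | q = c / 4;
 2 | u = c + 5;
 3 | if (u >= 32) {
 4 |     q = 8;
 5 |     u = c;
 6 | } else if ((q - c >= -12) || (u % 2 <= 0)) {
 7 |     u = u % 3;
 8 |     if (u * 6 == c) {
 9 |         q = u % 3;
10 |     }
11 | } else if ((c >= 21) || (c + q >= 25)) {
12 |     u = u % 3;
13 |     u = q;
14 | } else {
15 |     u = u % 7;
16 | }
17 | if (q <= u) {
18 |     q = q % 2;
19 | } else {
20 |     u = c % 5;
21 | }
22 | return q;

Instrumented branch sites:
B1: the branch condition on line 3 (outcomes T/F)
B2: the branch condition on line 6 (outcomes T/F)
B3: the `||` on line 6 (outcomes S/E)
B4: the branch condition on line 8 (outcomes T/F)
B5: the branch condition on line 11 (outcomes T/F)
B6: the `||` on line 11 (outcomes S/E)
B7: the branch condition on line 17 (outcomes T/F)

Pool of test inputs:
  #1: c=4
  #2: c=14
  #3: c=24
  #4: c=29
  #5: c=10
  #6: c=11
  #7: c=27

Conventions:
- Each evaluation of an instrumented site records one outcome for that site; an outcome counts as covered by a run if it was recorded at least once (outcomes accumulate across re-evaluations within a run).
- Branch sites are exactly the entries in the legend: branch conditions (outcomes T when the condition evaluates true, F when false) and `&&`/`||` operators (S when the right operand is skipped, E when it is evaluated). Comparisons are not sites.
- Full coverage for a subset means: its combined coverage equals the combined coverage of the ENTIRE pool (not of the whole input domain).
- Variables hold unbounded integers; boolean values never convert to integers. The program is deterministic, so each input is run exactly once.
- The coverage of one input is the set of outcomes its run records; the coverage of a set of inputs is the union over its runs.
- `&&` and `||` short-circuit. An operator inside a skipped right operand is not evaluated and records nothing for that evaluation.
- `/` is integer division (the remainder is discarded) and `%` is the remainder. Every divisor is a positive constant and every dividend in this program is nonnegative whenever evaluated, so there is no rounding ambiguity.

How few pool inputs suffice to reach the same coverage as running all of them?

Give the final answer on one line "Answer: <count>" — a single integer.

#1 (c=4) -> B1->F, B3->S, B2->T, B4->F, B7->F; covered: B1=F, B2=T, B3=S, B4=F, B7=F
#2 (c=14) -> B1->F, B3->S, B2->T, B4->F, B7->F; covered: B1=F, B2=T, B3=S, B4=F, B7=F
#3 (c=24) -> B1->F, B3->E, B2->F, B6->S, B5->T, B7->T; covered: B1=F, B2=F, B3=E, B5=T, B6=S, B7=T
#4 (c=29) -> B1->T, B7->T; covered: B1=T, B7=T
#5 (c=10) -> B1->F, B3->S, B2->T, B4->F, B7->F; covered: B1=F, B2=T, B3=S, B4=F, B7=F
#6 (c=11) -> B1->F, B3->S, B2->T, B4->F, B7->F; covered: B1=F, B2=T, B3=S, B4=F, B7=F
#7 (c=27) -> B1->T, B7->T; covered: B1=T, B7=T
union over all inputs: B1=T, B1=F, B2=T, B2=F, B3=S, B3=E, B4=F, B5=T, B6=S, B7=T, B7=F (11 outcomes)
checked all size-1 subsets: none covers 11 outcomes (max 6/11)
checked all size-2 subsets: none covers 11 outcomes (max 10/11)
size 3: inputs {1, 3, 4} cover all 11 outcomes, and no lexicographically smaller subset of this size does

Answer: 3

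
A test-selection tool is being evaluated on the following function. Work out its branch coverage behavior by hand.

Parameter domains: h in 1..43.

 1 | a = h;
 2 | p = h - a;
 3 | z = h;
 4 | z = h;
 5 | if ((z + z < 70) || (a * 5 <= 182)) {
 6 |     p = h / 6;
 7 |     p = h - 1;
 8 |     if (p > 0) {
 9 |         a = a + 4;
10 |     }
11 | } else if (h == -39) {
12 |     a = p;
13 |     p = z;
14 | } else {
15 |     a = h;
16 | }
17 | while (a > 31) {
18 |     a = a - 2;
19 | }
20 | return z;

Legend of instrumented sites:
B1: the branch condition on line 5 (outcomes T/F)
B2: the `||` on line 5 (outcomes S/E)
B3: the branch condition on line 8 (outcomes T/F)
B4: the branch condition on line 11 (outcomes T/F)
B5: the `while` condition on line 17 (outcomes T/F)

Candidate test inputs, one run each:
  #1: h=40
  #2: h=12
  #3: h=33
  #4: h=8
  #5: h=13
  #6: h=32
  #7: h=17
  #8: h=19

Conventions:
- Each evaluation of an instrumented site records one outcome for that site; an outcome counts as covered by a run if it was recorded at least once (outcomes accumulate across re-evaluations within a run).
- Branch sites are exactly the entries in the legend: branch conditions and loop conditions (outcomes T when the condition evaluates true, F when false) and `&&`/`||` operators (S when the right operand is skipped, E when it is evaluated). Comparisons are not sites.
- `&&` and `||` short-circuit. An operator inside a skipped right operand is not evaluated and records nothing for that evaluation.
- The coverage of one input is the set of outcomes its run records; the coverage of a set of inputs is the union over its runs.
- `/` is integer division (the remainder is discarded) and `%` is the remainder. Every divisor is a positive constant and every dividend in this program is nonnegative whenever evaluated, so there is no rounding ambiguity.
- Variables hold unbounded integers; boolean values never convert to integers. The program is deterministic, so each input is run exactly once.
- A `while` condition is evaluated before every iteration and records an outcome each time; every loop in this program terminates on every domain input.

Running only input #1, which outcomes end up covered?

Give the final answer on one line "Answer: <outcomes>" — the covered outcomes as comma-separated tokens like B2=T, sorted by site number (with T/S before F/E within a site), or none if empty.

Tracing the run of input #1 (h=40):
  B2->E, B1->F, B4->F, B5->T, B5->T, B5->T, B5->T, B5->T, B5->F
distinct outcomes covered: B1=F, B2=E, B4=F, B5=T, B5=F

Answer: B1=F, B2=E, B4=F, B5=T, B5=F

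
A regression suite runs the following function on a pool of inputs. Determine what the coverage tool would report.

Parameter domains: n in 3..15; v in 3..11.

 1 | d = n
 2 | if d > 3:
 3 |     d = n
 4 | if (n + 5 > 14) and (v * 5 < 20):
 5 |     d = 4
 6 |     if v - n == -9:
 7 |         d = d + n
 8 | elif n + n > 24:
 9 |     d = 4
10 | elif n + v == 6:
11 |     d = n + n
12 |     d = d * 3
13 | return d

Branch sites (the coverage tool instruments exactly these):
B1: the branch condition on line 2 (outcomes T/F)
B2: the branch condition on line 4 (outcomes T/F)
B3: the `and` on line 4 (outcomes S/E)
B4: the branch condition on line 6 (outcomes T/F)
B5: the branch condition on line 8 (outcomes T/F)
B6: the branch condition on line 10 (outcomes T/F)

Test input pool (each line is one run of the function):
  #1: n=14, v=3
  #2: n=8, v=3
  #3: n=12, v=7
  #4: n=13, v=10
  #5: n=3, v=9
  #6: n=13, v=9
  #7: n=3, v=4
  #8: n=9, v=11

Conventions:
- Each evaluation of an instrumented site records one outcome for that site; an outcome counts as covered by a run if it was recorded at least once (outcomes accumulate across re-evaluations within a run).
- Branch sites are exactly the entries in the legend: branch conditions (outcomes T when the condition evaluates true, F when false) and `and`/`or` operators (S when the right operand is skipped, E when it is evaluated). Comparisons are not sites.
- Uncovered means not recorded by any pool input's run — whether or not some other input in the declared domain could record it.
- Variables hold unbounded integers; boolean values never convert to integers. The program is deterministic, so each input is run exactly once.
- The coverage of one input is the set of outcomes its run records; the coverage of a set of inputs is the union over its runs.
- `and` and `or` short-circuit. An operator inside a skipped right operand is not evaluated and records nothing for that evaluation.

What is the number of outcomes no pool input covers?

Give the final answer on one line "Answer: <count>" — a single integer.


input #1, n=14, v=3: outcomes B1=T, B2=T, B3=E, B4=F
input #2, n=8, v=3: outcomes B1=T, B2=F, B3=S, B5=F, B6=F
input #3, n=12, v=7: outcomes B1=T, B2=F, B3=E, B5=F, B6=F
input #4, n=13, v=10: outcomes B1=T, B2=F, B3=E, B5=T
input #5, n=3, v=9: outcomes B1=F, B2=F, B3=S, B5=F, B6=F
input #6, n=13, v=9: outcomes B1=T, B2=F, B3=E, B5=T
input #7, n=3, v=4: outcomes B1=F, B2=F, B3=S, B5=F, B6=F
input #8, n=9, v=11: outcomes B1=T, B2=F, B3=S, B5=F, B6=F
union over the pool: B1=T, B1=F, B2=T, B2=F, B3=S, B3=E, B4=F, B5=T, B5=F, B6=F
uncovered (2 of 12): B4=T, B6=T
Answer: 2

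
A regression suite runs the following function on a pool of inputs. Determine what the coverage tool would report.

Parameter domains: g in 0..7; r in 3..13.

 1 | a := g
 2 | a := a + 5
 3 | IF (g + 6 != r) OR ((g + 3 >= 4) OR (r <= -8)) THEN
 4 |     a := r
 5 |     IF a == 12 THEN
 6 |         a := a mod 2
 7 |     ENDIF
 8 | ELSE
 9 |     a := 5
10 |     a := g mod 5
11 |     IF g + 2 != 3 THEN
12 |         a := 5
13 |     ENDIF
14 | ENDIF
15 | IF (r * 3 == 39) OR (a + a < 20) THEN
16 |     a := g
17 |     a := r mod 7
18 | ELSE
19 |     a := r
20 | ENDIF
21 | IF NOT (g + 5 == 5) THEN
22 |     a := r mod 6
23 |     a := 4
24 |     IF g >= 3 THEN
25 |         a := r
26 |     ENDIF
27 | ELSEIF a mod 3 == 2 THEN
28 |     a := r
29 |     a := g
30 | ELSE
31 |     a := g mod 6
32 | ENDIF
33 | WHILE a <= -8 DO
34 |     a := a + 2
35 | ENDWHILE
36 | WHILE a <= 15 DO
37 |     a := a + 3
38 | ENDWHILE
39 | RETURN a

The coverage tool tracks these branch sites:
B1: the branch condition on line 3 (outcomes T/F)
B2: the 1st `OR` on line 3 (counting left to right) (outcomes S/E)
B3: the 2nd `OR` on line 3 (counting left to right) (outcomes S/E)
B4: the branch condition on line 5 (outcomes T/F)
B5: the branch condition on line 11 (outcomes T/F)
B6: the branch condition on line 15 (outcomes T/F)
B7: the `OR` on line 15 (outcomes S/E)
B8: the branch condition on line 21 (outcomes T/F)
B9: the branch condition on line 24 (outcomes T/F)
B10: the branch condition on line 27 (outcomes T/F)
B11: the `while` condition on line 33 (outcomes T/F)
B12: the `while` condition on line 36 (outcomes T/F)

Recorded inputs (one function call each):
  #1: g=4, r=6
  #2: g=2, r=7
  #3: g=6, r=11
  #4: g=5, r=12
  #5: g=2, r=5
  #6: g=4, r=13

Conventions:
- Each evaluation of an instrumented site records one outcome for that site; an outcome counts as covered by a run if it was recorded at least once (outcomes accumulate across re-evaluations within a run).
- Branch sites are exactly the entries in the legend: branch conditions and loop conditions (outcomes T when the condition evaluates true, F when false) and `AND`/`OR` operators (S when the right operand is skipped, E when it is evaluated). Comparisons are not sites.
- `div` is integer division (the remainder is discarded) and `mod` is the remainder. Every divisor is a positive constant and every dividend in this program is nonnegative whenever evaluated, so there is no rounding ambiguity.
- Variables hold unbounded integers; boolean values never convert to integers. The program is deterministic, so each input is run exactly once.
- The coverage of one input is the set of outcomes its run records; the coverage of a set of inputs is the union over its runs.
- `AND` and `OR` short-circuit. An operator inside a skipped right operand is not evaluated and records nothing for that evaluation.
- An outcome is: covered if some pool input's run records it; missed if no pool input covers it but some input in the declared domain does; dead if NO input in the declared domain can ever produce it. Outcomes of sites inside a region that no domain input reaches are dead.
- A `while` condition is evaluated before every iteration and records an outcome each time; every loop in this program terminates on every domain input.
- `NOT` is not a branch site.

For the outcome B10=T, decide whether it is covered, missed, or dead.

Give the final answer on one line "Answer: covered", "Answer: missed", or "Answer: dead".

no pool input records B10=T
but domain input (g=0, r=5) does record it -> reachable, so missed

Answer: missed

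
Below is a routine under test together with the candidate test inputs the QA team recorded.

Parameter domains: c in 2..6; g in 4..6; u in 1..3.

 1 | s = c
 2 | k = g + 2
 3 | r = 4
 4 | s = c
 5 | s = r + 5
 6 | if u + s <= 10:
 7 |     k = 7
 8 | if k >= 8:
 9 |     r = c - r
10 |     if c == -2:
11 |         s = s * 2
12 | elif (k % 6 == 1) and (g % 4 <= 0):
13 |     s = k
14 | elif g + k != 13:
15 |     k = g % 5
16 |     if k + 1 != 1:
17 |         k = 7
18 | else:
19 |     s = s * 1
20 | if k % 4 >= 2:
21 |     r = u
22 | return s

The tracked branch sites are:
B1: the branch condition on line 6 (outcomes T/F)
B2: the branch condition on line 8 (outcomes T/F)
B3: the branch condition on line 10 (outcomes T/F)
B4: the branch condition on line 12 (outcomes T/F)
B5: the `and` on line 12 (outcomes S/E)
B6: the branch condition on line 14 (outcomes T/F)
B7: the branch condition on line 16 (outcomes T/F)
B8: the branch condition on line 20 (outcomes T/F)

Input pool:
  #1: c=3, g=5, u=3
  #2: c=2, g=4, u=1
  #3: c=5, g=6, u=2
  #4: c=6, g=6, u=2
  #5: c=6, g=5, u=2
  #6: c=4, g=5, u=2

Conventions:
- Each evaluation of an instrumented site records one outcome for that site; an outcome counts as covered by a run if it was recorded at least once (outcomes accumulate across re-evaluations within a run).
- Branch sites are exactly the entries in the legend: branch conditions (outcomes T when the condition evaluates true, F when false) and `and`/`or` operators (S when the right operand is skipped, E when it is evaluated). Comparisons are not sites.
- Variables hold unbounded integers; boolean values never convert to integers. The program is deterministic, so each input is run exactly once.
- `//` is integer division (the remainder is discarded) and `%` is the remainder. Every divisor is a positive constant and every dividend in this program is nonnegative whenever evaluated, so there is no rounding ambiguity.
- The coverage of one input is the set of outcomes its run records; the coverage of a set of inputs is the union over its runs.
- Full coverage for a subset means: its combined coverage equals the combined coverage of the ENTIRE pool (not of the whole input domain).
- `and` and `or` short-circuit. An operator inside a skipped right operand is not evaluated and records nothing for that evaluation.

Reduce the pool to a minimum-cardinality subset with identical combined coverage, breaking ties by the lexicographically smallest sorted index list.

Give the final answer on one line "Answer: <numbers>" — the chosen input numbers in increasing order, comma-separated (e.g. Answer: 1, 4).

input #1 (c=3, g=5, u=3): covers B1=F, B2=F, B4=F, B5=E, B6=T, B7=F, B8=F
input #2 (c=2, g=4, u=1): covers B1=T, B2=F, B4=T, B5=E, B8=T
input #3 (c=5, g=6, u=2): covers B1=F, B2=T, B3=F, B8=F
input #4 (c=6, g=6, u=2): covers B1=F, B2=T, B3=F, B8=F
input #5 (c=6, g=5, u=2): covers B1=F, B2=F, B4=F, B5=E, B6=T, B7=F, B8=F
input #6 (c=4, g=5, u=2): covers B1=F, B2=F, B4=F, B5=E, B6=T, B7=F, B8=F
union over all inputs: B1=T, B1=F, B2=T, B2=F, B3=F, B4=T, B4=F, B5=E, B6=T, B7=F, B8=T, B8=F (12 outcomes)
checked all size-1 subsets: none covers 12 outcomes (max 7/12)
checked all size-2 subsets: none covers 12 outcomes (max 10/12)
inputs {1, 2, 3} (size 3) cover everything; no size-3 subset with a lexicographically smaller index list covers all 12

Answer: 1, 2, 3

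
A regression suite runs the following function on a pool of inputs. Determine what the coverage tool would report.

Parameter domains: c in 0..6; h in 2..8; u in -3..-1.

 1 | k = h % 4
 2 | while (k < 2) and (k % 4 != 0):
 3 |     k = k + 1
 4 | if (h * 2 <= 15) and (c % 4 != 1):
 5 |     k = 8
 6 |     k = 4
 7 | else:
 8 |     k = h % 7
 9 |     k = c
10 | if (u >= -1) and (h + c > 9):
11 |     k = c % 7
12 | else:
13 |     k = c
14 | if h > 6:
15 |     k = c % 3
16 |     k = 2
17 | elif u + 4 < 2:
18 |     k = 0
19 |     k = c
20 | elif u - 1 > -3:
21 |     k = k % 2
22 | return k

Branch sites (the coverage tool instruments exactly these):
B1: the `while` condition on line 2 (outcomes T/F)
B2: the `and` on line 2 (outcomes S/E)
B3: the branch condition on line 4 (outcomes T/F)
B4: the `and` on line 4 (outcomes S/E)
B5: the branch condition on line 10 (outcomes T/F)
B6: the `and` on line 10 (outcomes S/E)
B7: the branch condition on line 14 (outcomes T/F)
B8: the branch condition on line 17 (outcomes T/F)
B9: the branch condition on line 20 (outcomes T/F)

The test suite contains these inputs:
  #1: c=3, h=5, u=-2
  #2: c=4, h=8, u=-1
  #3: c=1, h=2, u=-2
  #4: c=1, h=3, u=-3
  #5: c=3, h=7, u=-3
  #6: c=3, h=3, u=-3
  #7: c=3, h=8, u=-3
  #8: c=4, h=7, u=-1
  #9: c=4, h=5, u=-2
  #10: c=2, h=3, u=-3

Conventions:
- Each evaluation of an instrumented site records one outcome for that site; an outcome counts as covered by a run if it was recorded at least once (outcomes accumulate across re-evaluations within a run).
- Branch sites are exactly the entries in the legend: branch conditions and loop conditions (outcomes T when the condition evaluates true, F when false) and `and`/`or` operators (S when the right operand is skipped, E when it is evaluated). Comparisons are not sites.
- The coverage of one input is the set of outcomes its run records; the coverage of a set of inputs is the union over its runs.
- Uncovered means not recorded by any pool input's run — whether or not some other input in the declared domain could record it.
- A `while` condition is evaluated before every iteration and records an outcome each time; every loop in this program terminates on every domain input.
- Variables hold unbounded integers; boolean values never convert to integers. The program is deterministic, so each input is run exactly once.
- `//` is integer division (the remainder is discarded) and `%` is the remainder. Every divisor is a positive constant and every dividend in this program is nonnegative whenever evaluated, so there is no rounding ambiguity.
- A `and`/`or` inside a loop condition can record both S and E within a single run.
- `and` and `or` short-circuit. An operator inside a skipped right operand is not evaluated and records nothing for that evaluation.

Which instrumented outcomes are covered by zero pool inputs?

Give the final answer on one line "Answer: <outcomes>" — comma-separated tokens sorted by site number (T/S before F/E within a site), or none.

input #1, c=3, h=5, u=-2: events B2->E, B1->T, B2->S, B1->F, B4->E, B3->T, B6->S, B5->F, B7->F, B8->F, B9->F; outcomes B1=T, B1=F, B2=S, B2=E, B3=T, B4=E, B5=F, B6=S, B7=F, B8=F, B9=F
input #2, c=4, h=8, u=-1: events B2->E, B1->F, B4->S, B3->F, B6->E, B5->T, B7->T; outcomes B1=F, B2=E, B3=F, B4=S, B5=T, B6=E, B7=T
input #3, c=1, h=2, u=-2: events B2->S, B1->F, B4->E, B3->F, B6->S, B5->F, B7->F, B8->F, B9->F; outcomes B1=F, B2=S, B3=F, B4=E, B5=F, B6=S, B7=F, B8=F, B9=F
input #4, c=1, h=3, u=-3: events B2->S, B1->F, B4->E, B3->F, B6->S, B5->F, B7->F, B8->T; outcomes B1=F, B2=S, B3=F, B4=E, B5=F, B6=S, B7=F, B8=T
input #5, c=3, h=7, u=-3: events B2->S, B1->F, B4->E, B3->T, B6->S, B5->F, B7->T; outcomes B1=F, B2=S, B3=T, B4=E, B5=F, B6=S, B7=T
input #6, c=3, h=3, u=-3: events B2->S, B1->F, B4->E, B3->T, B6->S, B5->F, B7->F, B8->T; outcomes B1=F, B2=S, B3=T, B4=E, B5=F, B6=S, B7=F, B8=T
input #7, c=3, h=8, u=-3: events B2->E, B1->F, B4->S, B3->F, B6->S, B5->F, B7->T; outcomes B1=F, B2=E, B3=F, B4=S, B5=F, B6=S, B7=T
input #8, c=4, h=7, u=-1: events B2->S, B1->F, B4->E, B3->T, B6->E, B5->T, B7->T; outcomes B1=F, B2=S, B3=T, B4=E, B5=T, B6=E, B7=T
input #9, c=4, h=5, u=-2: events B2->E, B1->T, B2->S, B1->F, B4->E, B3->T, B6->S, B5->F, B7->F, B8->F, B9->F; outcomes B1=T, B1=F, B2=S, B2=E, B3=T, B4=E, B5=F, B6=S, B7=F, B8=F, B9=F
input #10, c=2, h=3, u=-3: events B2->S, B1->F, B4->E, B3->T, B6->S, B5->F, B7->F, B8->T; outcomes B1=F, B2=S, B3=T, B4=E, B5=F, B6=S, B7=F, B8=T
union over the pool: B1=T, B1=F, B2=S, B2=E, B3=T, B3=F, B4=S, B4=E, B5=T, B5=F, B6=S, B6=E, B7=T, B7=F, B8=T, B8=F, B9=F
uncovered (1 of 18): B9=T

Answer: B9=T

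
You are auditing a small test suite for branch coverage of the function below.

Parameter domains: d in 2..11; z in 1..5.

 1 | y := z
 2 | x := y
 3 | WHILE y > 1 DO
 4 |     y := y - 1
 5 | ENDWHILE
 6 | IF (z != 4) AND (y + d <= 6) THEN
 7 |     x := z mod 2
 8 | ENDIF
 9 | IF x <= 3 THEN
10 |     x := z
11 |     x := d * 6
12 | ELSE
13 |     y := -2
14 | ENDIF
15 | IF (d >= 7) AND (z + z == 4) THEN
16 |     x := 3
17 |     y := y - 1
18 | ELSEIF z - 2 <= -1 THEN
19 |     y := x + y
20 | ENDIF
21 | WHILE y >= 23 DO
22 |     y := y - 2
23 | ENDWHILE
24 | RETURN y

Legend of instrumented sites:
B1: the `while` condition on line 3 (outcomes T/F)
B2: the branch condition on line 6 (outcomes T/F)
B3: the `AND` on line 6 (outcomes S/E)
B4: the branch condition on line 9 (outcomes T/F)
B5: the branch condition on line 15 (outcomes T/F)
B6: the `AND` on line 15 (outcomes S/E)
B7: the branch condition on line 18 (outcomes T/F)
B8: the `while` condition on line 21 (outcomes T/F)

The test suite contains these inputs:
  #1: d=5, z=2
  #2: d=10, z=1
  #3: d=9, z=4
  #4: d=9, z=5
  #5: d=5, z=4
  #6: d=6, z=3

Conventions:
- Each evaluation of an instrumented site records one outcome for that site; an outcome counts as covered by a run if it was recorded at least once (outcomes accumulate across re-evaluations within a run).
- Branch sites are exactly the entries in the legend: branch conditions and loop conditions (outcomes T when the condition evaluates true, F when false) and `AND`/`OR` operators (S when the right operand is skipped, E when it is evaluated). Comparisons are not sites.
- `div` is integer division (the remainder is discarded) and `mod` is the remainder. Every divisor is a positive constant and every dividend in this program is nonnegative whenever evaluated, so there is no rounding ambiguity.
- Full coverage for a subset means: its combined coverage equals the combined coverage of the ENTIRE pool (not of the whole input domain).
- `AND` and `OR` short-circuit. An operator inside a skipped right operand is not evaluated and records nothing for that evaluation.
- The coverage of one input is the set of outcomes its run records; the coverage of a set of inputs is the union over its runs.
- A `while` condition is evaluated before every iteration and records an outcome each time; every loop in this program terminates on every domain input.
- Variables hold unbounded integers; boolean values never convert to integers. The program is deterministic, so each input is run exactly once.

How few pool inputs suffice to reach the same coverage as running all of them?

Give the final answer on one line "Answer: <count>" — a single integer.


input #1 (d=5, z=2): events B1->T, B1->F, B3->E, B2->T, B4->T, B6->S, B5->F, B7->F, B8->F; covers B1=T, B1=F, B2=T, B3=E, B4=T, B5=F, B6=S, B7=F, B8=F
input #2 (d=10, z=1): events B1->F, B3->E, B2->F, B4->T, B6->E, B5->F, B7->T, B8->T, B8->T, B8->T, B8->T, B8->T, B8->T, B8->T, ...; covers B1=F, B2=F, B3=E, B4=T, B5=F, B6=E, B7=T, B8=T, B8=F
input #3 (d=9, z=4): events B1->T, B1->T, B1->T, B1->F, B3->S, B2->F, B4->F, B6->E, B5->F, B7->F, B8->F; covers B1=T, B1=F, B2=F, B3=S, B4=F, B5=F, B6=E, B7=F, B8=F
input #4 (d=9, z=5): events B1->T, B1->T, B1->T, B1->T, B1->F, B3->E, B2->F, B4->F, B6->E, B5->F, B7->F, B8->F; covers B1=T, B1=F, B2=F, B3=E, B4=F, B5=F, B6=E, B7=F, B8=F
input #5 (d=5, z=4): events B1->T, B1->T, B1->T, B1->F, B3->S, B2->F, B4->F, B6->S, B5->F, B7->F, B8->F; covers B1=T, B1=F, B2=F, B3=S, B4=F, B5=F, B6=S, B7=F, B8=F
input #6 (d=6, z=3): events B1->T, B1->T, B1->F, B3->E, B2->F, B4->T, B6->S, B5->F, B7->F, B8->F; covers B1=T, B1=F, B2=F, B3=E, B4=T, B5=F, B6=S, B7=F, B8=F
pool-wide coverage (15 outcomes): B1=T, B1=F, B2=T, B2=F, B3=S, B3=E, B4=T, B4=F, B5=F, B6=S, B6=E, B7=T, B7=F, B8=T, B8=F
checked all size-1 subsets: none covers 15 outcomes (max 9/15)
checked all size-2 subsets: none covers 15 outcomes (max 14/15)
size 3: inputs {1, 2, 3} cover all 15 outcomes, and no lexicographically smaller subset of this size does
Answer: 3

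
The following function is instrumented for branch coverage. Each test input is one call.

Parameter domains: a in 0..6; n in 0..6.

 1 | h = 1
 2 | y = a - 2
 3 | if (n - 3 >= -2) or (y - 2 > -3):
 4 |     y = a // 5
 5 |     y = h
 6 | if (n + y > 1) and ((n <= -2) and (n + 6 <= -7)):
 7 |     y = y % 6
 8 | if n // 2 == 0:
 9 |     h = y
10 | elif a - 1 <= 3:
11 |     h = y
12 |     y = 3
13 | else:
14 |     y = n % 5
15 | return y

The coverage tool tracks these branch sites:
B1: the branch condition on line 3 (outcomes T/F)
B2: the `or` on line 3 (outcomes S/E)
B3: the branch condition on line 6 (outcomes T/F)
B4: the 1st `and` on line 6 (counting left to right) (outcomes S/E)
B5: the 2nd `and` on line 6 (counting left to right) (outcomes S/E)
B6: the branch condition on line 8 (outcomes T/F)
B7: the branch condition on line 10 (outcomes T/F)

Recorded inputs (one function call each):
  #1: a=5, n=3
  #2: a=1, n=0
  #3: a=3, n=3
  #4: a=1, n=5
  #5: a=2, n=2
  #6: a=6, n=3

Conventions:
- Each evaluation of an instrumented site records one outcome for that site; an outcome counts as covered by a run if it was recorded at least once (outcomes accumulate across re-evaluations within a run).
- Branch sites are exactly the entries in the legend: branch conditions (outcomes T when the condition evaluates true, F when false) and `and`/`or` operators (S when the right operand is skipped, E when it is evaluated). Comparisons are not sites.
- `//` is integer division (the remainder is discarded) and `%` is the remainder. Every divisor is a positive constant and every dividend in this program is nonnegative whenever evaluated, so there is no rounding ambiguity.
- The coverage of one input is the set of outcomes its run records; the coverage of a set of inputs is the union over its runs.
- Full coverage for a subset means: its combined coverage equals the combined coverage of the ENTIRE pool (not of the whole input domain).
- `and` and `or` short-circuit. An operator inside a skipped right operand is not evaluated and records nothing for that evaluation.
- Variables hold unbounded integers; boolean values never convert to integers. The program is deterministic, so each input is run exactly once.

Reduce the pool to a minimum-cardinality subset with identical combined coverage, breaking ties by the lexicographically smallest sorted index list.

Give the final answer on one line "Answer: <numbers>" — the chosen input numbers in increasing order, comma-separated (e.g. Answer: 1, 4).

input #1 (a=5, n=3): events B2->S, B1->T, B4->E, B5->S, B3->F, B6->F, B7->F; covers B1=T, B2=S, B3=F, B4=E, B5=S, B6=F, B7=F
input #2 (a=1, n=0): events B2->E, B1->F, B4->S, B3->F, B6->T; covers B1=F, B2=E, B3=F, B4=S, B6=T
input #3 (a=3, n=3): events B2->S, B1->T, B4->E, B5->S, B3->F, B6->F, B7->T; covers B1=T, B2=S, B3=F, B4=E, B5=S, B6=F, B7=T
input #4 (a=1, n=5): events B2->S, B1->T, B4->E, B5->S, B3->F, B6->F, B7->T; covers B1=T, B2=S, B3=F, B4=E, B5=S, B6=F, B7=T
input #5 (a=2, n=2): events B2->S, B1->T, B4->E, B5->S, B3->F, B6->F, B7->T; covers B1=T, B2=S, B3=F, B4=E, B5=S, B6=F, B7=T
input #6 (a=6, n=3): events B2->S, B1->T, B4->E, B5->S, B3->F, B6->F, B7->F; covers B1=T, B2=S, B3=F, B4=E, B5=S, B6=F, B7=F
union over all inputs: B1=T, B1=F, B2=S, B2=E, B3=F, B4=S, B4=E, B5=S, B6=T, B6=F, B7=T, B7=F (12 outcomes)
every size-1 subset falls short of the 12 outcomes (best: 7/12)
every size-2 subset falls short of the 12 outcomes (best: 11/12)
size 3: inputs {1, 2, 3} cover all 12 outcomes, and no lexicographically smaller subset of this size does

Answer: 1, 2, 3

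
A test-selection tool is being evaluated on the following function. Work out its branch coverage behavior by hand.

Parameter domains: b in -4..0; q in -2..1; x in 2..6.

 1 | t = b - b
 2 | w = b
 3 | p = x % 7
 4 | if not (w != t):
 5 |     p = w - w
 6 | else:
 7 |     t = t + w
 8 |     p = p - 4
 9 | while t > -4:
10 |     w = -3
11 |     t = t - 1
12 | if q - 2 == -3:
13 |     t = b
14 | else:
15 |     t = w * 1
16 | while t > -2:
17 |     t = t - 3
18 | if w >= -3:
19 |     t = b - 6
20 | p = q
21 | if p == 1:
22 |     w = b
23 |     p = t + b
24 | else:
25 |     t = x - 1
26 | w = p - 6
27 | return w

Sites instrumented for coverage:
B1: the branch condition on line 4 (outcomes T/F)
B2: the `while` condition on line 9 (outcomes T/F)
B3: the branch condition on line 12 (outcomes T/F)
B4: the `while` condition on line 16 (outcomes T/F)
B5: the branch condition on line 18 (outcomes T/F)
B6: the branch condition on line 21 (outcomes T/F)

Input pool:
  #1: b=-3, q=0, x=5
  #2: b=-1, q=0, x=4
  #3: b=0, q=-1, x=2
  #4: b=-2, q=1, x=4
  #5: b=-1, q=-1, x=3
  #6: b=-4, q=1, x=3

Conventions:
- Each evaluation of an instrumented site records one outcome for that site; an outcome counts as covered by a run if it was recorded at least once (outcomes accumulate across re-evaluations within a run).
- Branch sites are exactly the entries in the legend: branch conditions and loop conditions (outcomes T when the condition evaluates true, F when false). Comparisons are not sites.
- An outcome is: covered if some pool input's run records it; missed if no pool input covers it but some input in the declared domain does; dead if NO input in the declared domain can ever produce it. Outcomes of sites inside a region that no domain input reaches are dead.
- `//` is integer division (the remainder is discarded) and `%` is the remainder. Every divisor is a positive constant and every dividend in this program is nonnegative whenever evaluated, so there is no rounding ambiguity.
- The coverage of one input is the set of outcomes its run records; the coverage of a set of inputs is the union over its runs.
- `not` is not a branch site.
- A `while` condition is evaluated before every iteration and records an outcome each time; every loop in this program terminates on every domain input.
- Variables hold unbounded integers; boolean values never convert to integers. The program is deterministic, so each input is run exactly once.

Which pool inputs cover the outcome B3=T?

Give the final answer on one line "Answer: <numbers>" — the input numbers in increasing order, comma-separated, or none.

input #1 (b=-3, q=0, x=5): misses B3=T
input #2 (b=-1, q=0, x=4): misses B3=T
input #3 (b=0, q=-1, x=2): covers B3=T
input #4 (b=-2, q=1, x=4): misses B3=T
input #5 (b=-1, q=-1, x=3): covers B3=T
input #6 (b=-4, q=1, x=3): misses B3=T

Answer: 3, 5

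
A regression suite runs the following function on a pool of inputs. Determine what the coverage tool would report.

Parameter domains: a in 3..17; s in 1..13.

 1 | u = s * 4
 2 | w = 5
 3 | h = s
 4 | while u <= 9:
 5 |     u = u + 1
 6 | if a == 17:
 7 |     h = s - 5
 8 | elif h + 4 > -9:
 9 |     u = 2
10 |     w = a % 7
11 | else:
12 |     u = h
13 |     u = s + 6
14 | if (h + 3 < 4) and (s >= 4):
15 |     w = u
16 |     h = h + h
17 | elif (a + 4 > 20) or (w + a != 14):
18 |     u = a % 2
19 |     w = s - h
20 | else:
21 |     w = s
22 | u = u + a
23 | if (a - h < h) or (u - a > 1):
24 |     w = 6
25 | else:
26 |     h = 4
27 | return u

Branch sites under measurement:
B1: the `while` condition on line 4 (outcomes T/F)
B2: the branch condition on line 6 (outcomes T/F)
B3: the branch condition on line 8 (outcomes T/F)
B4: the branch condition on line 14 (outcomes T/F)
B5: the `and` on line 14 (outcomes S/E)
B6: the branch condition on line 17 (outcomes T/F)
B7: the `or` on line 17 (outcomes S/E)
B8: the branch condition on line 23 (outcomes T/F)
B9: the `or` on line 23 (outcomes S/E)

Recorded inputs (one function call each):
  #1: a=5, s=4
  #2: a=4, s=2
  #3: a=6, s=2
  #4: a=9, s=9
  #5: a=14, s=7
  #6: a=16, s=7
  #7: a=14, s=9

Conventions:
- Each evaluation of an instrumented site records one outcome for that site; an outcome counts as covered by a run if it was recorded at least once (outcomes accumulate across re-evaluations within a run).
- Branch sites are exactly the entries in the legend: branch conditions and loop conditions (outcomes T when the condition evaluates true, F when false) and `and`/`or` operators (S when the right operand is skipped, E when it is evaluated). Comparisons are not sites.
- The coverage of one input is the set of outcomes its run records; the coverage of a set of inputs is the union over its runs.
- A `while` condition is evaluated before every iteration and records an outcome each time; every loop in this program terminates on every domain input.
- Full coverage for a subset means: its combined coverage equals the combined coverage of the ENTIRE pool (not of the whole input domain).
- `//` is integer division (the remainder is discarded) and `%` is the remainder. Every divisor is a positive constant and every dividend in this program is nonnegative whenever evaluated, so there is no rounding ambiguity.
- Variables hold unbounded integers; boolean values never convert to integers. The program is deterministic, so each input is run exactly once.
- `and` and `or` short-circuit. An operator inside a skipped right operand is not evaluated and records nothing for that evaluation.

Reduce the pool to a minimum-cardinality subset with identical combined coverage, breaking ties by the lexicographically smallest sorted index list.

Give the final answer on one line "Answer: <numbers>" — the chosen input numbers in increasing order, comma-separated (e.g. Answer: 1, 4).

test 1 (a=5, s=4) fires B1->F, B2->F, B3->T, B5->S, B4->F, B7->E, B6->T, B9->S, B8->T; hits B1=F, B2=F, B3=T, B4=F, B5=S, B6=T, B7=E, B8=T, B9=S
test 2 (a=4, s=2) fires B1->T, B1->T, B1->F, B2->F, B3->T, B5->S, B4->F, B7->E, B6->T, B9->E, B8->F; hits B1=T, B1=F, B2=F, B3=T, B4=F, B5=S, B6=T, B7=E, B8=F, B9=E
test 3 (a=6, s=2) fires B1->T, B1->T, B1->F, B2->F, B3->T, B5->S, B4->F, B7->E, B6->T, B9->E, B8->F; hits B1=T, B1=F, B2=F, B3=T, B4=F, B5=S, B6=T, B7=E, B8=F, B9=E
test 4 (a=9, s=9) fires B1->F, B2->F, B3->T, B5->S, B4->F, B7->E, B6->T, B9->S, B8->T; hits B1=F, B2=F, B3=T, B4=F, B5=S, B6=T, B7=E, B8=T, B9=S
test 5 (a=14, s=7) fires B1->F, B2->F, B3->T, B5->S, B4->F, B7->E, B6->F, B9->E, B8->T; hits B1=F, B2=F, B3=T, B4=F, B5=S, B6=F, B7=E, B8=T, B9=E
test 6 (a=16, s=7) fires B1->F, B2->F, B3->T, B5->S, B4->F, B7->E, B6->T, B9->E, B8->F; hits B1=F, B2=F, B3=T, B4=F, B5=S, B6=T, B7=E, B8=F, B9=E
test 7 (a=14, s=9) fires B1->F, B2->F, B3->T, B5->S, B4->F, B7->E, B6->F, B9->S, B8->T; hits B1=F, B2=F, B3=T, B4=F, B5=S, B6=F, B7=E, B8=T, B9=S
together the pool reaches 13 outcomes: B1=T, B1=F, B2=F, B3=T, B4=F, B5=S, B6=T, B6=F, B7=E, B8=T, B8=F, B9=S, B9=E
no size-1 subset reaches all 13 outcomes (best union: 10/13)
inputs {2, 7} (size 2) cover everything; no size-2 subset with a lexicographically smaller index list covers all 13

Answer: 2, 7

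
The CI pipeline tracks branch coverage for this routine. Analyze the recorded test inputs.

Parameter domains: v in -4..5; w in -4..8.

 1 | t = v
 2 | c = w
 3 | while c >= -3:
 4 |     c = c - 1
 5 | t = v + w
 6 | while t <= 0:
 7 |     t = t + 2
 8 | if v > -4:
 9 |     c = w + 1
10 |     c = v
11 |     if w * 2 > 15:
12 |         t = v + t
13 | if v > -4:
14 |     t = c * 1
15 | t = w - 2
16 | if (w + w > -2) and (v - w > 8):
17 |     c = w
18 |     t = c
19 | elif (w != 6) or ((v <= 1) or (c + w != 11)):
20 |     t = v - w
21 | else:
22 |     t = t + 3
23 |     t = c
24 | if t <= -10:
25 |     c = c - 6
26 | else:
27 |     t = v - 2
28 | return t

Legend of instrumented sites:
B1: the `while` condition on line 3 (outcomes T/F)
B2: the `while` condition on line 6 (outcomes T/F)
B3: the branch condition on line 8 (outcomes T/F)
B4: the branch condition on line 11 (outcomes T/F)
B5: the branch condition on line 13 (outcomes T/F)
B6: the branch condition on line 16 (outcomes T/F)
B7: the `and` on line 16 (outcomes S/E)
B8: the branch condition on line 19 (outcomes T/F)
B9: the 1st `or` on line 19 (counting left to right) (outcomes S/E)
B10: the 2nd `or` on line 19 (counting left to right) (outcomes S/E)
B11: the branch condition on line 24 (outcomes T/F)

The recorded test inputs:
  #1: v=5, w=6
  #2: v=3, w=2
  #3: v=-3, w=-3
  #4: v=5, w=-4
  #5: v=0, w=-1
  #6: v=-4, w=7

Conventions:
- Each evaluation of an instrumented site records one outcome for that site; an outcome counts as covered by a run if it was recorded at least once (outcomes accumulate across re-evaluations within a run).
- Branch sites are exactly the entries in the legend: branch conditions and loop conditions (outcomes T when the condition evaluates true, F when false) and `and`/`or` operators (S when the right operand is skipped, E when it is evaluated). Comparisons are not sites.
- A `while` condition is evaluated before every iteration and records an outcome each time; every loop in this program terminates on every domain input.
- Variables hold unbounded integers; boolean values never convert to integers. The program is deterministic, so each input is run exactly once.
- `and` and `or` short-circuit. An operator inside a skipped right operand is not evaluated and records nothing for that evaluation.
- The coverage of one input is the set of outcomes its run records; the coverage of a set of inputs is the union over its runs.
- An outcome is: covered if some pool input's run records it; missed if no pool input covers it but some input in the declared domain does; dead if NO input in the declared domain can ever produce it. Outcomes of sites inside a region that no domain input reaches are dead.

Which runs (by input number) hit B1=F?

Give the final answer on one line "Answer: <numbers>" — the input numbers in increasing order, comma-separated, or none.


input #1 (v=5, w=6): records B1=F
input #2 (v=3, w=2): records B1=F
input #3 (v=-3, w=-3): records B1=F
input #4 (v=5, w=-4): records B1=F
input #5 (v=0, w=-1): records B1=F
input #6 (v=-4, w=7): records B1=F
Answer: 1, 2, 3, 4, 5, 6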